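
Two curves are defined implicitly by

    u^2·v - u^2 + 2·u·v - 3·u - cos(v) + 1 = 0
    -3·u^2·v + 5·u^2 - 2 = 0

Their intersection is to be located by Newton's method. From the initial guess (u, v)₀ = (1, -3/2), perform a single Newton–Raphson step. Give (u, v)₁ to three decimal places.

(2.524, 10.653)

At (1, -3/2): F = (-7.57074, 7.500).
Jacobian J = [[2·u·v - 2·u + 2·v - 3, u^2 + 2·u + sin(v)], [-6·u·v + 10·u, -3·u^2]].
At the point, J = [[-11.000, 2.00251], [19.000, -3.000]] (det J = -5.04760).
Solving J·Δ = −F gives Δ = (1.524, 12.153).
Then the next iterate is (u, v)₁ = (2.524, 10.653).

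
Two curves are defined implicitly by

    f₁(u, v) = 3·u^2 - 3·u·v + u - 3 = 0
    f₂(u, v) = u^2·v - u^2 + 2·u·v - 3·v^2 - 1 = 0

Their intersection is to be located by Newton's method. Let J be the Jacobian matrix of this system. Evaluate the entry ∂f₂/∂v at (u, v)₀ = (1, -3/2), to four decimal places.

12.0000

∂f₂/∂v = u^2 + 2·u - 6·v.
At (1, -3/2) this is 12.0000.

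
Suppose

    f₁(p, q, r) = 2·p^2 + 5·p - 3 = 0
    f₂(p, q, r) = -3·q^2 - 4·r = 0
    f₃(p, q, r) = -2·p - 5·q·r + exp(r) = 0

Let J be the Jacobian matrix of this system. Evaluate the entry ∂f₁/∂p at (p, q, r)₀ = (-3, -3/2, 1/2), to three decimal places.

-7.000

∂f₁/∂p = 4·p + 5.
At (-3, -3/2, 1/2) this is -7.000.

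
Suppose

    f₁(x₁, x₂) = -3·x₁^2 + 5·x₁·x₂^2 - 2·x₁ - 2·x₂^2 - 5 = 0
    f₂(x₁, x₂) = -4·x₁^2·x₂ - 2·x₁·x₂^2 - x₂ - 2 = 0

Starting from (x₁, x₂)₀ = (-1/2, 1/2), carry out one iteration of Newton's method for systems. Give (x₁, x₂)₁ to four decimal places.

At (-1/2, 1/2): F = (-5.8750, -2.7500).
Jacobian J = [[-6·x₁ + 5·x₂^2 - 2, 10·x₁·x₂ - 4·x₂], [-8·x₁·x₂ - 2·x₂^2, -4·x₁^2 - 4·x₁·x₂ - 1]].
At the point, J = [[2.2500, -4.5000], [1.5000, -1.0000]] (det J = 4.5000).
Solving J·Δ = −F gives Δ = (1.4444, -0.5833).
Then the next iterate is (x₁, x₂)₁ = (0.9444, -0.0833).

(0.9444, -0.0833)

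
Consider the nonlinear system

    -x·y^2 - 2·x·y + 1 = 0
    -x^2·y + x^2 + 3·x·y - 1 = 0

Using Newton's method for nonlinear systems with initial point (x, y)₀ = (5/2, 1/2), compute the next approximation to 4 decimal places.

At (5/2, 1/2): F = (-2.1250, 5.8750).
Jacobian J = [[-y^2 - 2·y, -2·x·y - 2·x], [-2·x·y + 2·x + 3·y, -x^2 + 3·x]].
At the point, J = [[-1.2500, -7.5000], [4.0000, 1.2500]] (det J = 28.4375).
Solving J·Δ = −F gives Δ = (-1.4560, -0.0407).
Then the next iterate is (x, y)₁ = (1.0440, 0.4593).

(1.0440, 0.4593)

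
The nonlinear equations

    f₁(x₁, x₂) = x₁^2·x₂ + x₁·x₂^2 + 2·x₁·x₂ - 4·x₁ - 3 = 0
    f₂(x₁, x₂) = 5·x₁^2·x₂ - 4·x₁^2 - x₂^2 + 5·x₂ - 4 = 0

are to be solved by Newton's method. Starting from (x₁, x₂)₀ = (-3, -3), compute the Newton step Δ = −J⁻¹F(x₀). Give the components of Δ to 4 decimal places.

At (-3, -3): F = (-27.0000, -199.0000).
Jacobian J = [[2·x₁·x₂ + x₂^2 + 2·x₂ - 4, x₁^2 + 2·x₁·x₂ + 2·x₁], [10·x₁·x₂ - 8·x₁, 5·x₁^2 - 2·x₂ + 5]].
At the point, J = [[17.0000, 21.0000], [114.0000, 56.0000]] (det J = -1442.0000).
Solving J·Δ = −F gives Δ = (1.8495, -0.2115).

(1.8495, -0.2115)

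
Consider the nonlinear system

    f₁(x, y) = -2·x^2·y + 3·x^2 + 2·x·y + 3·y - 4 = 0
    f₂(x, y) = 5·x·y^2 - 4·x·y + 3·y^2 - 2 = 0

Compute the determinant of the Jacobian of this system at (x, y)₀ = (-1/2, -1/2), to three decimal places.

-12.375

J = [[-4·x·y + 6·x + 2·y, -2·x^2 + 2·x + 3], [5·y^2 - 4·y, 10·x·y - 4·x + 6·y]].
At the point, J = [[-5.000, 1.500], [3.250, 1.500]].
det J = -12.375.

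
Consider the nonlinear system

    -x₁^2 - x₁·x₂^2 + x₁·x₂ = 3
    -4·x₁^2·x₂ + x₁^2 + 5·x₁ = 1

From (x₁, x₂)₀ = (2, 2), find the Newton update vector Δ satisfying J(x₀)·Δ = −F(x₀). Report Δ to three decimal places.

(1.476, -3.310)

At (2, 2): F = (-11.000, -19.000).
Jacobian J = [[-2·x₁ - x₂^2 + x₂, -2·x₁·x₂ + x₁], [-8·x₁·x₂ + 2·x₁ + 5, -4·x₁^2]].
At the point, J = [[-6.000, -6.000], [-23.000, -16.000]] (det J = -42.000).
Solving J·Δ = −F gives Δ = (1.476, -3.310).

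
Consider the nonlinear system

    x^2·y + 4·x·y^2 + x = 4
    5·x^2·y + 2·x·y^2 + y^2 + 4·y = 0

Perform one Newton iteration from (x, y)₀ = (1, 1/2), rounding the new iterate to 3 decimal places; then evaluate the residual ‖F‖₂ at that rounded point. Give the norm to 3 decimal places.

387.231

At (1, 1/2): F = (-1.500, 5.250).
Jacobian J = [[2·x·y + 4·y^2 + 1, x^2 + 8·x·y], [10·x·y + 2·y^2, 5·x^2 + 4·x·y + 2·y + 4]].
At the point, J = [[3.000, 5.000], [5.500, 12.000]] (det J = 8.500).
Solving J·Δ = −F gives Δ = (5.206, -2.824).
Then the next iterate is (x, y)₁ = (6.206, -2.324).
Re-evaluating at (6.206, -2.324): F = (46.77228, -384.39586), so ‖F‖₂ = 387.231.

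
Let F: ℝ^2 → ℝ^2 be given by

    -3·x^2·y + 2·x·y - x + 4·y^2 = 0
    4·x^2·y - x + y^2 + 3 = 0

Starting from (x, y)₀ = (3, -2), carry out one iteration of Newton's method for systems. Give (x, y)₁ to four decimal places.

At (3, -2): F = (55.0000, -68.0000).
Jacobian J = [[-6·x·y + 2·y - 1, -3·x^2 + 2·x + 8·y], [8·x·y - 1, 4·x^2 + 2·y]].
At the point, J = [[31.0000, -37.0000], [-49.0000, 32.0000]] (det J = -821.0000).
Solving J·Δ = −F gives Δ = (-0.9208, 0.7150).
Then the next iterate is (x, y)₁ = (2.0792, -1.2850).

(2.0792, -1.2850)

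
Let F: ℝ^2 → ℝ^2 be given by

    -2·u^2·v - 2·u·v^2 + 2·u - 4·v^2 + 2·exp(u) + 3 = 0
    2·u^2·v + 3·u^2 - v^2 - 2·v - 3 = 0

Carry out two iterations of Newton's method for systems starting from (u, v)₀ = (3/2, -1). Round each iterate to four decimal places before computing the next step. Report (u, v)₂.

(-0.6627, -2.0167)

At (3/2, -1): F = (12.463378, 0.2500).
Jacobian J = [[-4·u·v - 2·v^2 + 2·exp(u) + 2, -2·u^2 - 4·u·v - 8·v], [4·u·v + 6·u, 2·u^2 - 2·v - 2]].
At the point, J = [[14.963378, 9.5000], [3.0000, 4.5000]] (det J = 38.835202).
Solving J·Δ = −F gives Δ = (-1.3830, 0.8665).
Then the next iterate is (u, v)₁ = (0.1170, -0.1335).
Round to (0.1170, -0.1335) and repeat: F = (5.410434, -2.713410), J = [[4.275072, 1.1031], [0.639522, -1.705622]].
Δ = (-0.7797, -1.8832), so (u, v)₂ = (-0.6627, -2.0167).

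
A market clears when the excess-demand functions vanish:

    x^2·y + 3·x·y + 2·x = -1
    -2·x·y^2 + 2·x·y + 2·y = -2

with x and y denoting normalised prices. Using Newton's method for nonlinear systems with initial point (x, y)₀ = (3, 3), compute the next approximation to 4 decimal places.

(0.9799, 2.8658)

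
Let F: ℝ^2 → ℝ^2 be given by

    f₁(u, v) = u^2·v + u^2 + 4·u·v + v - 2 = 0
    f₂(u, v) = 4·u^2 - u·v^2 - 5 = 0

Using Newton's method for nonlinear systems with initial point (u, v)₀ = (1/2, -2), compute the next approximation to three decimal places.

(0.667, 1.000)

At (1/2, -2): F = (-8.250, -6.000).
Jacobian J = [[2·u·v + 2·u + 4·v, u^2 + 4·u + 1], [8·u - v^2, -2·u·v]].
At the point, J = [[-9.000, 3.250], [0.000, 2.000]] (det J = -18.000).
Solving J·Δ = −F gives Δ = (0.167, 3.000).
Then the next iterate is (u, v)₁ = (0.667, 1.000).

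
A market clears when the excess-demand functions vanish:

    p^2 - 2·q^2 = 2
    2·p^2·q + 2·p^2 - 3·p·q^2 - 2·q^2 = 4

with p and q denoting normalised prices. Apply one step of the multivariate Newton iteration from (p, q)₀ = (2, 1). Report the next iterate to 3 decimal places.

At (2, 1): F = (0.000, 4.000).
Jacobian J = [[2·p, -4·q], [4·p·q + 4·p - 3·q^2, 2·p^2 - 6·p·q - 4·q]].
At the point, J = [[4.000, -4.000], [13.000, -8.000]] (det J = 20.000).
Solving J·Δ = −F gives Δ = (-0.800, -0.800).
Then the next iterate is (p, q)₁ = (1.200, 0.200).

(1.200, 0.200)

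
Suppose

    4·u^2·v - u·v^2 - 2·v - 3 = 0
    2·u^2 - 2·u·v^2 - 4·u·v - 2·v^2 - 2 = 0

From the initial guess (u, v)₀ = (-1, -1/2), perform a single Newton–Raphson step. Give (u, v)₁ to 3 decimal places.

(-0.257, 0.464)

At (-1, -1/2): F = (-3.750, -2.000).
Jacobian J = [[8·u·v - v^2, 4·u^2 - 2·u·v - 2], [4·u - 2·v^2 - 4·v, -4·u·v - 4·u - 4·v]].
At the point, J = [[3.750, 1.000], [-2.500, 4.000]] (det J = 17.500).
Solving J·Δ = −F gives Δ = (0.743, 0.964).
Then the next iterate is (u, v)₁ = (-0.257, 0.464).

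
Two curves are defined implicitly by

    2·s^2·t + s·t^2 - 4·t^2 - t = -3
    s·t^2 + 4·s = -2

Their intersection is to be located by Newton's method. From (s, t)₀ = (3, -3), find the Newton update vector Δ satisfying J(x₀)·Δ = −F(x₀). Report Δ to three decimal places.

(-0.444, 1.957)

At (3, -3): F = (-57.000, 41.000).
Jacobian J = [[4·s·t + t^2, 2·s^2 + 2·s·t - 8·t - 1], [t^2 + 4, 2·s·t]].
At the point, J = [[-27.000, 23.000], [13.000, -18.000]] (det J = 187.000).
Solving J·Δ = −F gives Δ = (-0.444, 1.957).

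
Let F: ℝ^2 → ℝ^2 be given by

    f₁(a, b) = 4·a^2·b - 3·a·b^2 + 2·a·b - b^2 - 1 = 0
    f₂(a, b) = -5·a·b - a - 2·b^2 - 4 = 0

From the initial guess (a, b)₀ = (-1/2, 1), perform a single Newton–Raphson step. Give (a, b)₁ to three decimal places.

At (-1/2, 1): F = (-0.500, -3.000).
Jacobian J = [[8·a·b - 3·b^2 + 2·b, 4·a^2 - 6·a·b + 2·a - 2·b], [-5·b - 1, -5·a - 4·b]].
At the point, J = [[-5.000, 1.000], [-6.000, -1.500]] (det J = 13.500).
Solving J·Δ = −F gives Δ = (-0.278, -0.889).
Then the next iterate is (a, b)₁ = (-0.778, 0.111).

(-0.778, 0.111)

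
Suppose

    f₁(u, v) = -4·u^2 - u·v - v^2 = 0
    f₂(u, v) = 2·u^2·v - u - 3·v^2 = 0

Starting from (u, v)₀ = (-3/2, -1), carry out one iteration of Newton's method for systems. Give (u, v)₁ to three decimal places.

(-0.662, -0.828)

At (-3/2, -1): F = (-11.500, -6.000).
Jacobian J = [[-8·u - v, -u - 2·v], [4·u·v - 1, 2·u^2 - 6·v]].
At the point, J = [[13.000, 3.500], [5.000, 10.500]] (det J = 119.000).
Solving J·Δ = −F gives Δ = (0.838, 0.172).
Then the next iterate is (u, v)₁ = (-0.662, -0.828).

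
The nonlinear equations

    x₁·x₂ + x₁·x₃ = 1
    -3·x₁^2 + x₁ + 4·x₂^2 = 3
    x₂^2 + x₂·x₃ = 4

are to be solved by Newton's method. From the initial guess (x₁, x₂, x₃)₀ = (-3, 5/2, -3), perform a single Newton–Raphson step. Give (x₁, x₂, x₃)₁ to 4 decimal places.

(83.2857, -79.0714, 64.3571)

At (-3, 5/2, -3): F = (0.5000, -8.0000, -5.2500).
Jacobian J = [[x₂ + x₃, x₁, x₁], [-6·x₁ + 1, 8·x₂, 0], [0, 2·x₂ + x₃, x₂]].
At the point, J = [[-0.5000, -3.0000, -3.0000], [19.0000, 20.0000, 0.0000], [0.0000, 2.0000, 2.5000]] (det J = 3.5000).
Solving J·Δ = −F gives Δ = (86.2857, -81.5714, 67.3571).
Then the next iterate is (x₁, x₂, x₃)₁ = (83.2857, -79.0714, 64.3571).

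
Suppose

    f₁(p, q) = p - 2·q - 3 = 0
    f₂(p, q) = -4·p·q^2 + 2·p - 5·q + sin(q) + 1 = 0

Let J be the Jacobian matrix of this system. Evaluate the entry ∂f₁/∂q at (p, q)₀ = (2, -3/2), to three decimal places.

-2.000

∂f₁/∂q = -2.
At (2, -3/2) this is -2.000.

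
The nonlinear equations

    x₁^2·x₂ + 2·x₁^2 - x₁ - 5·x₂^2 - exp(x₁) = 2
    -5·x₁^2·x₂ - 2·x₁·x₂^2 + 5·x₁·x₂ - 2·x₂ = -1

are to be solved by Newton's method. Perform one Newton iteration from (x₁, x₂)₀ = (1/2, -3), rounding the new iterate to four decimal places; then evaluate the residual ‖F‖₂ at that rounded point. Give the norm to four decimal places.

13.3951

At (1/2, -3): F = (-49.398721, -5.7500).
Jacobian J = [[2·x₁·x₂ + 4·x₁ - exp(x₁) - 1, x₁^2 - 10·x₂], [-10·x₁·x₂ - 2·x₂^2 + 5·x₂, -5·x₁^2 - 4·x₁·x₂ + 5·x₁ - 2]].
At the point, J = [[-3.648721, 30.2500], [-18.0000, 5.2500]] (det J = 525.344213).
Solving J·Δ = −F gives Δ = (0.1626, 1.6526).
Then the next iterate is (x₁, x₂)₁ = (0.6626, -1.3474).
Re-evaluating at (0.6626, -1.3474): F = (-13.393346, -0.217215), so ‖F‖₂ = 13.3951.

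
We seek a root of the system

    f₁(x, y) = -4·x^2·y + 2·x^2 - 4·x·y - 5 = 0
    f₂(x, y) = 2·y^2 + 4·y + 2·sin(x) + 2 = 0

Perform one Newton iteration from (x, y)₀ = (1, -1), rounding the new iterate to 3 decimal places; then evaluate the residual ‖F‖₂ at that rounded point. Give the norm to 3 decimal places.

At (1, -1): F = (5.000, 1.68294).
Jacobian J = [[-8·x·y + 4·x - 4·y, -4·x^2 - 4·x], [2·cos(x), 4·y + 4]].
At the point, J = [[16.000, -8.000], [1.08060, 0.000]] (det J = 8.64484).
Solving J·Δ = −F gives Δ = (-1.557, -2.490).
Then the next iterate is (x, y)₁ = (-0.557, -3.490).
Re-evaluating at (-0.557, -3.490): F = (-7.82415, 11.34292), so ‖F‖₂ = 13.780.

13.780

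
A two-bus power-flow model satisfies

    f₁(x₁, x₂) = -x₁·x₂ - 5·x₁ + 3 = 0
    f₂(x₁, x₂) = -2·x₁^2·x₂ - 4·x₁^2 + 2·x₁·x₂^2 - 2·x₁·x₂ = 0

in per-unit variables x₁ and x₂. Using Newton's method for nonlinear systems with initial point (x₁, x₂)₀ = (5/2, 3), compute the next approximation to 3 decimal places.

(0.994, 1.021)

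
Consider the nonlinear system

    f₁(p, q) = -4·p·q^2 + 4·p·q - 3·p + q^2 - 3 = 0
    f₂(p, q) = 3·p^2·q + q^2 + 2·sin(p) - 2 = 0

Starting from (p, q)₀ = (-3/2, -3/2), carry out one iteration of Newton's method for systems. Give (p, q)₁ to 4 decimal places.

(-0.7618, -1.0199)

At (-3/2, -3/2): F = (26.2500, -11.869990).
Jacobian J = [[-4·q^2 + 4·q - 3, -8·p·q + 4·p + 2·q], [6·p·q + 2·cos(p), 3·p^2 + 2·q]].
At the point, J = [[-18.0000, -27.0000], [13.641474, 3.7500]] (det J = 300.819809).
Solving J·Δ = −F gives Δ = (0.7382, 0.4801).
Then the next iterate is (p, q)₁ = (-0.7618, -1.0199).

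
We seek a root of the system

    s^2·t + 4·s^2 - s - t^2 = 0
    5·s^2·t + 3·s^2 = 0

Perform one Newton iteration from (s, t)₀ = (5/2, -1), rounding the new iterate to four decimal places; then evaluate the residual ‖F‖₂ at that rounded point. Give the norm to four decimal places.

4.9229

At (5/2, -1): F = (15.2500, -12.5000).
Jacobian J = [[2·s·t + 8·s - 1, s^2 - 2·t], [10·s·t + 6·s, 5·s^2]].
At the point, J = [[14.0000, 8.2500], [-10.0000, 31.2500]] (det J = 520.0000).
Solving J·Δ = −F gives Δ = (-1.1148, 0.0433).
Then the next iterate is (s, t)₁ = (1.3852, -0.9567).
Re-evaluating at (1.3852, -0.9567): F = (3.538945, -3.422142), so ‖F‖₂ = 4.9229.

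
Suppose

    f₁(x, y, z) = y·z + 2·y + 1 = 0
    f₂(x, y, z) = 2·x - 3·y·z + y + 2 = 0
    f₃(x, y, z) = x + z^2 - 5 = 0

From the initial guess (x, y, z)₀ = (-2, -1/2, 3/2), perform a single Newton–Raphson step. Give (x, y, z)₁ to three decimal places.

(-2.350, -0.043, 3.200)

At (-2, -1/2, 3/2): F = (-0.750, -0.250, -4.750).
Jacobian J = [[0, z + 2, y], [2, -3·z + 1, -3·y], [1, 0, 2·z]].
At the point, J = [[0.000, 3.500, -0.500], [2.000, -3.500, 1.500], [1.000, 0.000, 3.000]] (det J = -17.500).
Solving J·Δ = −F gives Δ = (-0.350, 0.457, 1.700).
Then the next iterate is (x, y, z)₁ = (-2.350, -0.043, 3.200).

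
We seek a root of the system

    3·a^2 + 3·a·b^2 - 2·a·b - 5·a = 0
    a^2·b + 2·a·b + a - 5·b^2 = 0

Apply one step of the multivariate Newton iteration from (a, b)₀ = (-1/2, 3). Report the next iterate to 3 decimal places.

(-0.933, 1.391)

At (-1/2, 3): F = (-7.250, -47.750).
Jacobian J = [[6·a + 3·b^2 - 2·b - 5, 6·a·b - 2·a], [2·a·b + 2·b + 1, a^2 + 2·a - 10·b]].
At the point, J = [[13.000, -8.000], [4.000, -30.750]] (det J = -367.750).
Solving J·Δ = −F gives Δ = (-0.433, -1.609).
Then the next iterate is (a, b)₁ = (-0.933, 1.391).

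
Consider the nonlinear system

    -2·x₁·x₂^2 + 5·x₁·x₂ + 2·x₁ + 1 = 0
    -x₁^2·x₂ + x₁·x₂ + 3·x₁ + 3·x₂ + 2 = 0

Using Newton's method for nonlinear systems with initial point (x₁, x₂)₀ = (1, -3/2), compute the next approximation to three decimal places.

(0.591, -1.053)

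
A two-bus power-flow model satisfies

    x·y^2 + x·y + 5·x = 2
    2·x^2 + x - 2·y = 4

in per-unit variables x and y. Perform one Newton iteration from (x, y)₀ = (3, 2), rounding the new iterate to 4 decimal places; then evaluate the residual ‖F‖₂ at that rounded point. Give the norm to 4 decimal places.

At (3, 2): F = (31.0000, 13.0000).
Jacobian J = [[y^2 + y + 5, 2·x·y + x], [4·x + 1, -2]].
At the point, J = [[11.0000, 15.0000], [13.0000, -2.0000]] (det J = -217.0000).
Solving J·Δ = −F gives Δ = (-1.1843, -1.1982).
Then the next iterate is (x, y)₁ = (1.8157, 0.8018).
Re-evaluating at (1.8157, 0.8018): F = (9.701611, 2.805633), so ‖F‖₂ = 10.0992.

10.0992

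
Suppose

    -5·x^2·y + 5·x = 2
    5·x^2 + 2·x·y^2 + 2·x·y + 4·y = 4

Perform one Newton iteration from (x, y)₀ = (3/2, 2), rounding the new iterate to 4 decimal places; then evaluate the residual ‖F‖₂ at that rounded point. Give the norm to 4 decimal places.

At (3/2, 2): F = (-17.0000, 33.2500).
Jacobian J = [[-10·x·y + 5, -5·x^2], [10·x + 2·y^2 + 2·y, 4·x·y + 2·x + 4]].
At the point, J = [[-25.0000, -11.2500], [27.0000, 19.0000]] (det J = -171.2500).
Solving J·Δ = −F gives Δ = (0.2982, -2.1737).
Then the next iterate is (x, y)₁ = (1.7982, -0.1737).
Re-evaluating at (1.7982, -0.1737): F = (9.799315, 10.956631), so ‖F‖₂ = 14.6995.

14.6995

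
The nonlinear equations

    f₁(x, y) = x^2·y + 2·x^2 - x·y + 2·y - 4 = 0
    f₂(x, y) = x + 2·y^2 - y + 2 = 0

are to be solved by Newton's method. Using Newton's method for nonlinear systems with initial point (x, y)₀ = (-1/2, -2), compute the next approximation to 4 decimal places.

At (-1/2, -2): F = (-9.0000, 11.5000).
Jacobian J = [[2·x·y + 4·x - y, x^2 - x + 2], [1, 4·y - 1]].
At the point, J = [[2.0000, 2.7500], [1.0000, -9.0000]] (det J = -20.7500).
Solving J·Δ = −F gives Δ = (2.3795, 1.5422).
Then the next iterate is (x, y)₁ = (1.8795, -0.4578).

(1.8795, -0.4578)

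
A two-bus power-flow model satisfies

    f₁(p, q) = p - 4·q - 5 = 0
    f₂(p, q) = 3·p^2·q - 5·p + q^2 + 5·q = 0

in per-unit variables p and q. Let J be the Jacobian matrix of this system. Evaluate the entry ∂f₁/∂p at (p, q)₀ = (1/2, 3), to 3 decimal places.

1.000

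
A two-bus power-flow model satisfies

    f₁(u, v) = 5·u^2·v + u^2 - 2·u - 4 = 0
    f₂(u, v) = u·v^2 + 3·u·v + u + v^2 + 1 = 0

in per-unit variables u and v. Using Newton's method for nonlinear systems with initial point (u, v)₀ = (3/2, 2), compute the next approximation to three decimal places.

At (3/2, 2): F = (17.750, 21.500).
Jacobian J = [[10·u·v + 2·u - 2, 5·u^2], [v^2 + 3·v + 1, 2·u·v + 3·u + 2·v]].
At the point, J = [[31.000, 11.250], [11.000, 14.500]] (det J = 325.750).
Solving J·Δ = −F gives Δ = (-0.048, -1.447).
Then the next iterate is (u, v)₁ = (1.452, 0.553).

(1.452, 0.553)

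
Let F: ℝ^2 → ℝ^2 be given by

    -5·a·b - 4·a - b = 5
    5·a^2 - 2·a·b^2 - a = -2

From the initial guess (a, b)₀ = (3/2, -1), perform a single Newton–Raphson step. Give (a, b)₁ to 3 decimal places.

At (3/2, -1): F = (-2.500, 8.750).
Jacobian J = [[-5·b - 4, -5·a - 1], [10·a - 2·b^2 - 1, -4·a·b]].
At the point, J = [[1.000, -8.500], [12.000, 6.000]] (det J = 108.000).
Solving J·Δ = −F gives Δ = (-0.550, -0.359).
Then the next iterate is (a, b)₁ = (0.950, -1.359).

(0.950, -1.359)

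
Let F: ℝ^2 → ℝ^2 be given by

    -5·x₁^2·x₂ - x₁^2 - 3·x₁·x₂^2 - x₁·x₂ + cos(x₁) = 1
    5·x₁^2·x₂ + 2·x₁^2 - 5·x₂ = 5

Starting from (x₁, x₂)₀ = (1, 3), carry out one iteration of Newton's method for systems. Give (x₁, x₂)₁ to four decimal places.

(1.0882, 0.8331)

At (1, 3): F = (-46.459698, -3.0000).
Jacobian J = [[-10·x₁·x₂ - 2·x₁ - 3·x₂^2 - x₂ - sin(x₁), -5·x₁^2 - 6·x₁·x₂ - x₁], [10·x₁·x₂ + 4·x₁, 5·x₁^2 - 5]].
At the point, J = [[-62.841471, -24.0000], [34.0000, 0.0000]] (det J = 816.0000).
Solving J·Δ = −F gives Δ = (0.0882, -2.1669).
Then the next iterate is (x₁, x₂)₁ = (1.0882, 0.8331).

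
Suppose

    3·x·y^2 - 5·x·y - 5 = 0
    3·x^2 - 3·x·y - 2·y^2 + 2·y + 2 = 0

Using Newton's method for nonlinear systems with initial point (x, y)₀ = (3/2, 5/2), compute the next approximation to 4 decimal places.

(2.4472, 1.8137)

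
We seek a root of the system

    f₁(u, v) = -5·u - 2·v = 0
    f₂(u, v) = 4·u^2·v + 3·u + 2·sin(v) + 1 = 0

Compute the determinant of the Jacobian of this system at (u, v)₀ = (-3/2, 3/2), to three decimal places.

J = [[-5, -2], [8·u·v + 3, 4·u^2 + 2·cos(v)]].
At the point, J = [[-5.000, -2.000], [-15.000, 9.14147]].
det J = -75.707.

-75.707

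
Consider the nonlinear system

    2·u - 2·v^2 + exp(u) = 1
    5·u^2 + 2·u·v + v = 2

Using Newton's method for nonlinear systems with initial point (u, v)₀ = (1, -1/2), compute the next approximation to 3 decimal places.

At (1, -1/2): F = (3.21828, 1.500).
Jacobian J = [[exp(u) + 2, -4·v], [10·u + 2·v, 2·u + 1]].
At the point, J = [[4.71828, 2.000], [9.000, 3.000]] (det J = -3.84515).
Solving J·Δ = −F gives Δ = (1.731, -5.692).
Then the next iterate is (u, v)₁ = (2.731, -6.192).

(2.731, -6.192)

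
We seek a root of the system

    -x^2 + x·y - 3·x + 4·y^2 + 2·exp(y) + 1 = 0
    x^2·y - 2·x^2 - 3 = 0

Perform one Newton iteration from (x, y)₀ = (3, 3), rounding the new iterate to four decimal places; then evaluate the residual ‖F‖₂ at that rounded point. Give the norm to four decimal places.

At (3, 3): F = (68.171074, 6.0000).
Jacobian J = [[-2·x + y - 3, x + 8·y + 2·exp(y)], [2·x·y - 4·x, x^2]].
At the point, J = [[-6.0000, 67.171074], [6.0000, 9.0000]] (det J = -457.026443).
Solving J·Δ = −F gives Δ = (0.4606, -0.9737).
Then the next iterate is (x, y)₁ = (3.4606, 2.0263).
Re-evaluating at (3.4606, 2.0263): F = (17.250161, -2.685038), so ‖F‖₂ = 17.4579.

17.4579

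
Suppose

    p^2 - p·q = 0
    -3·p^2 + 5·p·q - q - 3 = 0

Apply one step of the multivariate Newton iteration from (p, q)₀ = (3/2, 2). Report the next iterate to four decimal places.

At (3/2, 2): F = (-0.7500, 3.2500).
Jacobian J = [[2·p - q, -p], [-6·p + 5·q, 5·p - 1]].
At the point, J = [[1.0000, -1.5000], [1.0000, 6.5000]] (det J = 8.0000).
Solving J·Δ = −F gives Δ = (0.0000, -0.5000).
Then the next iterate is (p, q)₁ = (1.5000, 1.5000).

(1.5000, 1.5000)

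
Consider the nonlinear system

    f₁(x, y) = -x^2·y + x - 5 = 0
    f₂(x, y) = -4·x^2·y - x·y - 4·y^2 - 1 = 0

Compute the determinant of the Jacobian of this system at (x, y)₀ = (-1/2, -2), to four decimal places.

-17.0000

J = [[-2·x·y + 1, -x^2], [-8·x·y - y, -4·x^2 - x - 8·y]].
At the point, J = [[-1.0000, -0.2500], [-6.0000, 15.5000]].
det J = -17.0000.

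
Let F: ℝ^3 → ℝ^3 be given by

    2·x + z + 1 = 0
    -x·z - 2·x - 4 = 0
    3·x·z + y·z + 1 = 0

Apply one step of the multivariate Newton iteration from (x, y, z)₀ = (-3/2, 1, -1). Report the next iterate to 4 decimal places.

(-1.0000, -3.0000, 1.0000)

At (-3/2, 1, -1): F = (-3.0000, -2.5000, 4.5000).
Jacobian J = [[2, 0, 1], [-z - 2, 0, -x], [3·z, z, 3·x + y]].
At the point, J = [[2.0000, 0.0000, 1.0000], [-1.0000, 0.0000, 1.5000], [-3.0000, -1.0000, -3.5000]] (det J = 4.0000).
Solving J·Δ = −F gives Δ = (0.5000, -4.0000, 2.0000).
Then the next iterate is (x, y, z)₁ = (-1.0000, -3.0000, 1.0000).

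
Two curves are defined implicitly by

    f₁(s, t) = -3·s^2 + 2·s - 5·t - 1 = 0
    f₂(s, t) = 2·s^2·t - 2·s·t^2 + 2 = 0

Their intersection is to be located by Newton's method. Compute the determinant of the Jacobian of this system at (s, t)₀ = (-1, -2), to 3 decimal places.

J = [[-6·s + 2, -5], [4·s·t - 2·t^2, 2·s^2 - 4·s·t]].
At the point, J = [[8.000, -5.000], [0.000, -6.000]].
det J = -48.000.

-48.000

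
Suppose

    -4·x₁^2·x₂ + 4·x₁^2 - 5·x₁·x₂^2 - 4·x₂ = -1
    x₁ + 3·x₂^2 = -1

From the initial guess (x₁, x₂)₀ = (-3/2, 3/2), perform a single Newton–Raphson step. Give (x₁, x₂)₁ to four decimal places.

At (-3/2, 3/2): F = (7.3750, 6.2500).
Jacobian J = [[-8·x₁·x₂ + 8·x₁ - 5·x₂^2, -4·x₁^2 - 10·x₁·x₂ - 4], [1, 6·x₂]].
At the point, J = [[-5.2500, 9.5000], [1.0000, 9.0000]] (det J = -56.7500).
Solving J·Δ = −F gives Δ = (0.1233, -0.7081).
Then the next iterate is (x₁, x₂)₁ = (-1.3767, 0.7919).

(-1.3767, 0.7919)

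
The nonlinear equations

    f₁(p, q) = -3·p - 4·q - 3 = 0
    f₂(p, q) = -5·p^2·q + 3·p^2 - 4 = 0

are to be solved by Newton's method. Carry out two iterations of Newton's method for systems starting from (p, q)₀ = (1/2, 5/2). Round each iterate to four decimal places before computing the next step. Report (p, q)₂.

At (1/2, 5/2): F = (-14.5000, -6.3750).
Jacobian J = [[-3, -4], [-10·p·q + 6·p, -5·p^2]].
At the point, J = [[-3.0000, -4.0000], [-9.5000, -1.2500]] (det J = -34.2500).
Solving J·Δ = −F gives Δ = (-0.2153, -3.4635).
Then the next iterate is (p, q)₁ = (0.2847, -0.9635).
Round to (0.2847, -0.9635) and repeat: F = (-0.0001, -3.366360), J = [[-3.0000, -4.0000], [4.451284, -0.405270]].
Δ = (0.7079, -0.5310), so (p, q)₂ = (0.9926, -1.4945).

(0.9926, -1.4945)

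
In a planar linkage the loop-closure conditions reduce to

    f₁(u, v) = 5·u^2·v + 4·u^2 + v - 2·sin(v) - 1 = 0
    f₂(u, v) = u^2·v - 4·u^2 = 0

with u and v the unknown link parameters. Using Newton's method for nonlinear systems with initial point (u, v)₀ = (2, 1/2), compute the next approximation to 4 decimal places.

(1.0156, 0.5547)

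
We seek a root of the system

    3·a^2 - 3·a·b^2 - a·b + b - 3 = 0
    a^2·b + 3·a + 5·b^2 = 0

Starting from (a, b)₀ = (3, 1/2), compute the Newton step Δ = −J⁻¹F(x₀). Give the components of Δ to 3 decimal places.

At (3, 1/2): F = (20.750, 14.750).
Jacobian J = [[6·a - 3·b^2 - b, -6·a·b - a + 1], [2·a·b + 3, a^2 + 10·b]].
At the point, J = [[16.750, -11.000], [6.000, 14.000]] (det J = 300.500).
Solving J·Δ = −F gives Δ = (-1.507, -0.408).

(-1.507, -0.408)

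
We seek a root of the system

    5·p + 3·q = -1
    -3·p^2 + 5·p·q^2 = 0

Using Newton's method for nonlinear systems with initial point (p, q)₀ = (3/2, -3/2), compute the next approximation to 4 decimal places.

(0.4906, -1.1509)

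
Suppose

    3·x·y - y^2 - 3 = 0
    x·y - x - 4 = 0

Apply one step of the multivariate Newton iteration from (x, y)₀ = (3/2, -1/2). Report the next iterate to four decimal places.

At (3/2, -1/2): F = (-5.5000, -6.2500).
Jacobian J = [[3·y, 3·x - 2·y], [y - 1, x]].
At the point, J = [[-1.5000, 5.5000], [-1.5000, 1.5000]] (det J = 6.0000).
Solving J·Δ = −F gives Δ = (-4.3542, -0.1875).
Then the next iterate is (x, y)₁ = (-2.8542, -0.6875).

(-2.8542, -0.6875)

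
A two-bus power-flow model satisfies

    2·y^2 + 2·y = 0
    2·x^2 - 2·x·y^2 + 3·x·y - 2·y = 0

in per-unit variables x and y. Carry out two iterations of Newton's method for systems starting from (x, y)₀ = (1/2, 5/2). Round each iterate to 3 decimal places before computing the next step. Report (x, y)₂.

(0.333, 0.352)

At (1/2, 5/2): F = (17.500, -7.000).
Jacobian J = [[0, 4·y + 2], [4·x - 2·y^2 + 3·y, -4·x·y + 3·x - 2]].
At the point, J = [[0.000, 12.000], [-3.000, -5.500]] (det J = 36.000).
Solving J·Δ = −F gives Δ = (0.340, -1.458).
Then the next iterate is (x, y)₁ = (0.840, 1.042).
Round to (0.840, 1.042) and repeat: F = (4.25553, 0.12896), J = [[0.000, 6.168], [4.31447, -2.98112]].
Δ = (-0.507, -0.690), so (x, y)₂ = (0.333, 0.352).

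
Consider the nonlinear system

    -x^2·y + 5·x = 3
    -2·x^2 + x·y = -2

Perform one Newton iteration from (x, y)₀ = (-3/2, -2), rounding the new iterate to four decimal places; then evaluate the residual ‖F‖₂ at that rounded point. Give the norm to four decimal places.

At (-3/2, -2): F = (-6.0000, 0.5000).
Jacobian J = [[-2·x·y + 5, -x^2], [-4·x + y, x]].
At the point, J = [[-1.0000, -2.2500], [4.0000, -1.5000]] (det J = 10.5000).
Solving J·Δ = −F gives Δ = (-0.9643, -2.2381).
Then the next iterate is (x, y)₁ = (-2.4643, -4.2381).
Re-evaluating at (-2.4643, -4.2381): F = (10.415526, 0.298401), so ‖F‖₂ = 10.4198.

10.4198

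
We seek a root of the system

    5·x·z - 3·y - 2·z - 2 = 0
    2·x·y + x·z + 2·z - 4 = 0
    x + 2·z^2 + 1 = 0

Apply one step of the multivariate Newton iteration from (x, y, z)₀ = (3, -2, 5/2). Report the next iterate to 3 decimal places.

(2.100, -0.342, 0.940)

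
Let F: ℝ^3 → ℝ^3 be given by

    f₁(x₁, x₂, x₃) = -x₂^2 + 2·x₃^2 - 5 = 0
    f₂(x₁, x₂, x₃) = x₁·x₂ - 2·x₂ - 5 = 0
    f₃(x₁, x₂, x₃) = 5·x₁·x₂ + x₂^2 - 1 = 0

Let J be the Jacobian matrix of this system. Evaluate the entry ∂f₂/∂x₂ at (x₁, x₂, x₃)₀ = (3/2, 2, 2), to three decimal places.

∂f₂/∂x₂ = x₁ - 2.
At (3/2, 2, 2) this is -0.500.

-0.500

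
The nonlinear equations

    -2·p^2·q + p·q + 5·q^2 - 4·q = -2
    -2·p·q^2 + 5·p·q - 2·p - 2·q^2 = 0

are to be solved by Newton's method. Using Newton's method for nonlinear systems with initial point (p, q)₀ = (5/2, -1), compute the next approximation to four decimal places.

At (5/2, -1): F = (21.0000, -24.5000).
Jacobian J = [[-4·p·q + q, -2·p^2 + p + 10·q - 4], [-2·q^2 + 5·q - 2, -4·p·q + 5·p - 4·q]].
At the point, J = [[9.0000, -24.0000], [-9.0000, 26.5000]] (det J = 22.5000).
Solving J·Δ = −F gives Δ = (1.4000, 1.4000).
Then the next iterate is (p, q)₁ = (3.9000, 0.4000).

(3.9000, 0.4000)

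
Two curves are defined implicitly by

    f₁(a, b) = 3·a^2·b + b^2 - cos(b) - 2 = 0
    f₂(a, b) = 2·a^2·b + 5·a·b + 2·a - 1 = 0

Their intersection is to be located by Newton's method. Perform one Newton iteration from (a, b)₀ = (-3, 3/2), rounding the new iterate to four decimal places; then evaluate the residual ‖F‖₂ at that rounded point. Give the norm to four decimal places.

At (-3, 3/2): F = (40.679263, -2.5000).
Jacobian J = [[6·a·b, 3·a^2 + 2·b + sin(b)], [4·a·b + 5·b + 2, 2·a^2 + 5·a]].
At the point, J = [[-27.0000, 30.997495], [-8.5000, 3.0000]] (det J = 182.478707).
Solving J·Δ = −F gives Δ = (-1.0935, -2.2648).
Then the next iterate is (a, b)₁ = (-4.0935, -0.7648).
Re-evaluating at (-4.0935, -0.7648): F = (-40.583271, -19.164569), so ‖F‖₂ = 44.8808.

44.8808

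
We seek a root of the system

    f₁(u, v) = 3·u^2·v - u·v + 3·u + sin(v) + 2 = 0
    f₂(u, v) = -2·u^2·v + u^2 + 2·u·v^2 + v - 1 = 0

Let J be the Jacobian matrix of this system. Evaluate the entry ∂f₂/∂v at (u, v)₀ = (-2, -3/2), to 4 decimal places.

5.0000

∂f₂/∂v = -2·u^2 + 4·u·v + 1.
At (-2, -3/2) this is 5.0000.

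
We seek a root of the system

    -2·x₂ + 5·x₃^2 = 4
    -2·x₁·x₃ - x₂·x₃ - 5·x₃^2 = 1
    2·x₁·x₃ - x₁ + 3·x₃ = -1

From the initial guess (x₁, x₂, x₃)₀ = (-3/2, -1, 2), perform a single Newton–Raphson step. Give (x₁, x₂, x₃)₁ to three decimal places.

At (-3/2, -1, 2): F = (18.000, -13.000, 2.500).
Jacobian J = [[0, -2, 10·x₃], [-2·x₃, -x₃, -2·x₁ - x₂ - 10·x₃], [2·x₃ - 1, 0, 2·x₁ + 3]].
At the point, J = [[0.000, -2.000, 20.000], [-4.000, -2.000, -16.000], [3.000, 0.000, 0.000]] (det J = 216.000).
Solving J·Δ = −F gives Δ = (-0.833, 1.315, -0.769).
Then the next iterate is (x₁, x₂, x₃)₁ = (-2.333, 0.315, 1.231).

(-2.333, 0.315, 1.231)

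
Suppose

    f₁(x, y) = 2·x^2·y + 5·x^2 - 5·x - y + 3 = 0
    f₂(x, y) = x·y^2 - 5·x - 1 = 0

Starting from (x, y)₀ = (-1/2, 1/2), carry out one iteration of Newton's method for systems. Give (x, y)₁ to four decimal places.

(0.3200, -4.5400)

At (-1/2, 1/2): F = (6.5000, 1.3750).
Jacobian J = [[4·x·y + 10·x - 5, 2·x^2 - 1], [y^2 - 5, 2·x·y]].
At the point, J = [[-11.0000, -0.5000], [-4.7500, -0.5000]] (det J = 3.1250).
Solving J·Δ = −F gives Δ = (0.8200, -5.0400).
Then the next iterate is (x, y)₁ = (0.3200, -4.5400).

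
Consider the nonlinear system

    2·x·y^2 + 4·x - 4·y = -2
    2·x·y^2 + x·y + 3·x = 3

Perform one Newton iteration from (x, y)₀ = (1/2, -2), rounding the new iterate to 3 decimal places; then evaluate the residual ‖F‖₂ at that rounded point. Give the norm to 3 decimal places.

At (1/2, -2): F = (16.000, 1.500).
Jacobian J = [[2·y^2 + 4, 4·x·y - 4], [2·y^2 + y + 3, 4·x·y + x]].
At the point, J = [[12.000, -8.000], [9.000, -3.500]] (det J = 30.000).
Solving J·Δ = −F gives Δ = (1.467, 4.200).
Then the next iterate is (x, y)₁ = (1.967, 2.200).
Re-evaluating at (1.967, 2.200): F = (20.10856, 26.26896), so ‖F‖₂ = 33.082.

33.082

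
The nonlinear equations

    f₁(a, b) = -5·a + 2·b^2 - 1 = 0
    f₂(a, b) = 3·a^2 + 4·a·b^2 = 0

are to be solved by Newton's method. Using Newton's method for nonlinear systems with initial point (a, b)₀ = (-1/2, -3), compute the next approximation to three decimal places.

At (-1/2, -3): F = (19.500, -17.250).
Jacobian J = [[-5, 4·b], [6·a + 4·b^2, 8·a·b]].
At the point, J = [[-5.000, -12.000], [33.000, 12.000]] (det J = 336.000).
Solving J·Δ = −F gives Δ = (-0.080, 1.658).
Then the next iterate is (a, b)₁ = (-0.580, -1.342).

(-0.580, -1.342)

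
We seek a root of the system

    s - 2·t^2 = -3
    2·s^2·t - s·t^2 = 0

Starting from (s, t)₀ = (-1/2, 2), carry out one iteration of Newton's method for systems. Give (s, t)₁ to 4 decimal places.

At (-1/2, 2): F = (-5.5000, 3.0000).
Jacobian J = [[1, -4·t], [4·s·t - t^2, 2·s^2 - 2·s·t]].
At the point, J = [[1.0000, -8.0000], [-8.0000, 2.5000]] (det J = -61.5000).
Solving J·Δ = −F gives Δ = (0.1667, -0.6667).
Then the next iterate is (s, t)₁ = (-0.3333, 1.3333).

(-0.3333, 1.3333)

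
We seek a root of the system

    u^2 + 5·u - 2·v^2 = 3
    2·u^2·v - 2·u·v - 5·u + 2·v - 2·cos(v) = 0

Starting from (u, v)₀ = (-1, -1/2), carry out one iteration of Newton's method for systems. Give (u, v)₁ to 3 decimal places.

At (-1, -1/2): F = (-7.500, 0.24483).
Jacobian J = [[2·u + 5, -4·v], [4·u·v - 2·v - 5, 2·u^2 - 2·u + 2·sin(v) + 2]].
At the point, J = [[3.000, 2.000], [-2.000, 5.04115]] (det J = 19.12345).
Solving J·Δ = −F gives Δ = (2.003, 0.746).
Then the next iterate is (u, v)₁ = (1.003, 0.246).

(1.003, 0.246)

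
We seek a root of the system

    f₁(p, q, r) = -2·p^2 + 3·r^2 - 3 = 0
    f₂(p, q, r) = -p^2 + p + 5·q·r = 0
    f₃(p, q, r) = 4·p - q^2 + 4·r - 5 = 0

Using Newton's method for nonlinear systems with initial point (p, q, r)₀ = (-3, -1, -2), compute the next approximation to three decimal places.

(0.411, -0.143, 0.661)

At (-3, -1, -2): F = (-9.000, -2.000, -26.000).
Jacobian J = [[-4·p, 0, 6·r], [-2·p + 1, 5·r, 5·q], [4, -2·q, 4]].
At the point, J = [[12.000, 0.000, -12.000], [7.000, -10.000, -5.000], [4.000, 2.000, 4.000]] (det J = -1008.000).
Solving J·Δ = −F gives Δ = (3.411, 0.857, 2.661).
Then the next iterate is (p, q, r)₁ = (0.411, -0.143, 0.661).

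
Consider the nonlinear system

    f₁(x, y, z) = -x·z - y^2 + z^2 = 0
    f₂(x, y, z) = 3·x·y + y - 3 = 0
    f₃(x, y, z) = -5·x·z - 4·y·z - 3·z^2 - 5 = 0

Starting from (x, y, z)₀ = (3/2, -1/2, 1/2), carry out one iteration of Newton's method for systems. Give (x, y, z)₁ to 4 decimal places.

(20.5833, 5.7500, -7.5833)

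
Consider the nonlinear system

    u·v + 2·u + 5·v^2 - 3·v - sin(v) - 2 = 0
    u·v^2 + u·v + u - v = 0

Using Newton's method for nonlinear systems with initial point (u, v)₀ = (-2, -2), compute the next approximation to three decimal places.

(-2.355, -0.987)

At (-2, -2): F = (24.90930, -4.000).
Jacobian J = [[v + 2, u + 10·v - cos(v) - 3], [v^2 + v + 1, 2·u·v + u - 1]].
At the point, J = [[0.000, -24.58385], [3.000, 5.000]] (det J = 73.75156).
Solving J·Δ = −F gives Δ = (-0.355, 1.013).
Then the next iterate is (u, v)₁ = (-2.355, -0.987).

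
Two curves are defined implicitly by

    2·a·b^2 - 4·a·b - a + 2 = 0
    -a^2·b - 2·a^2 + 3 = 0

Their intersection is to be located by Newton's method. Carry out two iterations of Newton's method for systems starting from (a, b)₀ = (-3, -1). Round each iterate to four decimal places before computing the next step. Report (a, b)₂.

(-1.4127, -0.5359)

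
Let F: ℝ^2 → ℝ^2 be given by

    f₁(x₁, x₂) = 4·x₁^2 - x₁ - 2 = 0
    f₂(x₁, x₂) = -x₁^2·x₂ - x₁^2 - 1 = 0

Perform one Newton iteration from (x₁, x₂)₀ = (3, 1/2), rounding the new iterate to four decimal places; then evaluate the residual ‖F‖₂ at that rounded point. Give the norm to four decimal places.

At (3, 1/2): F = (31.0000, -14.5000).
Jacobian J = [[8·x₁ - 1, 0], [-2·x₁·x₂ - 2·x₁, -x₁^2]].
At the point, J = [[23.0000, 0.0000], [-9.0000, -9.0000]] (det J = -207.0000).
Solving J·Δ = −F gives Δ = (-1.3478, -0.2633).
Then the next iterate is (x₁, x₂)₁ = (1.6522, 0.2367).
Re-evaluating at (1.6522, 0.2367): F = (7.266859, -4.375900), so ‖F‖₂ = 8.4827.

8.4827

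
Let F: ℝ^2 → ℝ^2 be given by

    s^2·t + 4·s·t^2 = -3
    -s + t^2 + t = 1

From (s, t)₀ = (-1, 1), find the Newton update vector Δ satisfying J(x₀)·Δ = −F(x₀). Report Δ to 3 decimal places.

(14.000, 4.000)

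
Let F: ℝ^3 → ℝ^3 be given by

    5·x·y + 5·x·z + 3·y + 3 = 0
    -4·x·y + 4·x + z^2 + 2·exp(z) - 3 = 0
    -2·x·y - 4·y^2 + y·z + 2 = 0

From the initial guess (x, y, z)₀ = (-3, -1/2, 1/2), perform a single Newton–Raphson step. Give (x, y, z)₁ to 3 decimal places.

At (-3, -1/2, 1/2): F = (1.500, -17.45256, -2.250).
Jacobian J = [[5·y + 5·z, 5·x + 3, 5·x], [-4·y + 4, -4·x, 2·z + 2·exp(z)], [-2·y, -2·x - 8·y + z, y]].
At the point, J = [[0.000, -12.000, -15.000], [6.000, 12.000, 4.29744], [1.000, 10.500, -0.500]] (det J = -852.56931).
Solving J·Δ = −F gives Δ = (2.918, -0.057, 0.145).
Then the next iterate is (x, y, z)₁ = (-0.082, -0.557, 0.645).

(-0.082, -0.557, 0.645)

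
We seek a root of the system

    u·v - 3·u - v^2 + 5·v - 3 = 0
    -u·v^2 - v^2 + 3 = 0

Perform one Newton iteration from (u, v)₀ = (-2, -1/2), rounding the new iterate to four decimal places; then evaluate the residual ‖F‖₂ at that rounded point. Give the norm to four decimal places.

5.5874

At (-2, -1/2): F = (1.2500, 3.2500).
Jacobian J = [[v - 3, u - 2·v + 5], [-v^2, -2·u·v - 2·v]].
At the point, J = [[-3.5000, 4.0000], [-0.2500, -1.0000]] (det J = 4.5000).
Solving J·Δ = −F gives Δ = (3.1667, 2.4583).
Then the next iterate is (u, v)₁ = (1.1667, 1.9583).
Re-evaluating at (1.1667, 1.9583): F = (1.741210, -5.309162), so ‖F‖₂ = 5.5874.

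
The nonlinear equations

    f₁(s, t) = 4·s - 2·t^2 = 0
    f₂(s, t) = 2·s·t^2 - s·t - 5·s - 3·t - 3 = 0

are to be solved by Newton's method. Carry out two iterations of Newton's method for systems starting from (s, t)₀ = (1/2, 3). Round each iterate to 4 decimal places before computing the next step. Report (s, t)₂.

At (1/2, 3): F = (-16.0000, -7.0000).
Jacobian J = [[4, -4·t], [2·t^2 - t - 5, 4·s·t - s - 3]].
At the point, J = [[4.0000, -12.0000], [10.0000, 2.5000]] (det J = 130.0000).
Solving J·Δ = −F gives Δ = (0.9538, -1.0154).
Then the next iterate is (s, t)₁ = (1.4538, 1.9846).
Round to (1.4538, 1.9846) and repeat: F = (-2.062074, -7.656030), J = [[4.0000, -7.9384], [0.892674, 7.087046]].
Δ = (2.1276, 0.8123), so (s, t)₂ = (3.5814, 2.7969).

(3.5814, 2.7969)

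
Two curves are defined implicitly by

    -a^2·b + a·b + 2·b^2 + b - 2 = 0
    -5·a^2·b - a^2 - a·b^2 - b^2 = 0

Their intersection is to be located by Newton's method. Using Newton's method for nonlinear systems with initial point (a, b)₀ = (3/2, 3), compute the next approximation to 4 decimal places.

(1.1764, 1.4741)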